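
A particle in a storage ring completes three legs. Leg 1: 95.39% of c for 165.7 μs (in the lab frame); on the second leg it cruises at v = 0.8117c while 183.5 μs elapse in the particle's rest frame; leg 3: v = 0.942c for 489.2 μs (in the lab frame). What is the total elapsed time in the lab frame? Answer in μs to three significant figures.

Leg 1: 165.7 μs is already measured in the lab frame.
Leg 2: γ = 1/√(1 − 0.8117²) = 1/√0.3411 = 1.712; Δt_2 = 1.712 × 183.5 = 314.2 μs.
Leg 3: 489.2 μs is already measured in the lab frame.
Total: 165.7 + 314.2 + 489.2 μs.

Δt = 969 μs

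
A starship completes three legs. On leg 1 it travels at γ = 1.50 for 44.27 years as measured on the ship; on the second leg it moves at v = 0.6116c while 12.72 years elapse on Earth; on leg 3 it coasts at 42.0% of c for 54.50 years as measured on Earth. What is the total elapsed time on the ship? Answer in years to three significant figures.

Leg 1: 44.27 years is already measured on the ship.
Leg 2: γ = 1/√(1 − 0.6116²) = 1/√0.6259 = 1.264; τ_2 = 12.72/1.264 = 10.06 years.
Leg 3: β = 0.420; γ = 1/√(1 − 0.420²) = 1/√0.8236 = 1.102; τ_3 = 54.50/1.102 = 49.46 years.
Total: 44.27 + 10.06 + 49.46 years.

τ = 104 years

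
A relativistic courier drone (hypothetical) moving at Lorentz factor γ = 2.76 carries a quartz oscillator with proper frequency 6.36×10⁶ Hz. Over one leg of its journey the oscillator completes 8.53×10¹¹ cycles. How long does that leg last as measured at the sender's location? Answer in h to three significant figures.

γ = 2.76
Proper time for N cycles: τ = N/f = 8.53×10¹¹/(6.36×10⁶) = 1.341×10⁵ s = 37.26 h.
Lab-frame duration Δt = γτ = 2.760 × 37.26 = 102.8 h.

Δt = 103 h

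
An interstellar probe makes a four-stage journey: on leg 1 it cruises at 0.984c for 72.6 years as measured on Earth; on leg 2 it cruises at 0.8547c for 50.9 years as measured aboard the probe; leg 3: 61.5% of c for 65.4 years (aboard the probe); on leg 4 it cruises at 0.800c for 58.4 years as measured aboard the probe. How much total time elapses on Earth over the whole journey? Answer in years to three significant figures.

Leg 1: 72.6 years is already measured on Earth.
Leg 2: γ = 1/√(1 − 0.8547²) = 1/√0.2695 = 1.926; Δt_2 = 1.926 × 50.9 = 98.05 years.
Leg 3: β = 0.615; γ = 1/√(1 − 0.615²) = 1/√0.6218 = 1.268; Δt_3 = 1.268 × 65.4 = 82.94 years.
Leg 4: γ = 1/√(1 − 0.800²) = 5/3 ≈ 1.667; Δt_4 = 1.667 × 58.4 = 97.33 years.
Total: 72.60 + 98.05 + 82.94 + 97.33 years.

Δt = 351 years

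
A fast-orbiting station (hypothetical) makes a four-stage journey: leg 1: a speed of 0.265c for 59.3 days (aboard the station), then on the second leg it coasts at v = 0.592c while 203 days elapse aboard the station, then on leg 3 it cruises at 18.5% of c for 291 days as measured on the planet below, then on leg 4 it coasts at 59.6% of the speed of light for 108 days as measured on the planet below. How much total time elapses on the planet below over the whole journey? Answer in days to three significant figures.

Leg 1: γ = 1/√(1 − 0.265²) = 1/√0.9298 = 1.037; Δt_1 = 1.037 × 59.3 = 61.50 days.
Leg 2: γ = 1/√(1 − 0.592²) = 1/√0.6495 = 1.241; Δt_2 = 1.241 × 203 = 251.9 days.
Leg 3: 291 days is already measured on the planet below.
Leg 4: 108 days is already measured on the planet below.
Total: 61.50 + 251.9 + 291.0 + 108.0 days.

Δt = 712 days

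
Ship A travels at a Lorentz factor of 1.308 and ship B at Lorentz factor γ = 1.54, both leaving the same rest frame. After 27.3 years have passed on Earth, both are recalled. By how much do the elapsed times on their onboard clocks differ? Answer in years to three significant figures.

A: γ = 1.308; τ_A = 27.3/1.308 = 20.87 years.
B: γ = 1.54; τ_B = 27.3/1.540 = 17.73 years.

|τ_A − τ_B| = 3.14 years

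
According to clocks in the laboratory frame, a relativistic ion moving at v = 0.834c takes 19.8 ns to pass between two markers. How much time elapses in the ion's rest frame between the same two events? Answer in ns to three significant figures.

τ = 10.9 ns

γ = 1/√(1 − 0.834²) = 1/√0.3044 = 1.812
The interval measured in the laboratory frame is the dilated one; the clock in the ion's rest frame measures the proper time τ = Δt/γ = 19.8/1.812 ns.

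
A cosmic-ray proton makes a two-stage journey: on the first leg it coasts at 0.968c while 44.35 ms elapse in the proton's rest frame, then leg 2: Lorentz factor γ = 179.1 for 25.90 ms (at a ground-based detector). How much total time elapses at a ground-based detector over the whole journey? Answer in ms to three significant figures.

Δt = 203 ms

Leg 1: γ = 1/√(1 − 0.968²) = 1/√0.06298 = 3.985; Δt_1 = 3.985 × 44.35 = 176.7 ms.
Leg 2: 25.90 ms is already measured at a ground-based detector.
Total: 176.7 + 25.90 ms.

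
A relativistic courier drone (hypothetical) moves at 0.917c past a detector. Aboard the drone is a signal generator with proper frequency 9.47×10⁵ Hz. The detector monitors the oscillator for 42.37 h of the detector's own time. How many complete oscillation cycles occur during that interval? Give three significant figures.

N = 5.76×10¹⁰

γ = 1/√(1 − 0.917²) = 1/√0.1591 = 2.507
During 42.37 h of lab time, the oscillator's proper time advances by τ = Δt/γ = 42.37/2.507 = 16.90 h = 6.084×10⁴ s.
N = f × τ = 9.47×10⁵ × 6.084×10⁴ = 5.762×10¹⁰.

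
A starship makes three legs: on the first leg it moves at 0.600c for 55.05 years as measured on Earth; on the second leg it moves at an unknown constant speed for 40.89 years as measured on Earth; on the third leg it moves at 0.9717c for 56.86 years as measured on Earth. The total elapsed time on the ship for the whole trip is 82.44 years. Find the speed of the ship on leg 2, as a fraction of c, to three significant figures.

Leg 1: γ = 1/√(1 − 0.600²) = 5/4 = 1.250; τ_1 = 55.05/1.250 = 44.04 years.
Leg 2: speed unknown; τ_2 = 40.89/γ_2.
Leg 3: γ = 1/√(1 − 0.9717²) = 1/√0.05580 = 4.233; τ_3 = 56.86/4.233 = 13.43 years.
Total proper time: 44.04 + τ_2 + 13.43 = 82.44, so τ_2 = 82.44 − 57.47 = 24.97 years.
γ_2 = 40.89/24.97 = 1.638; β = √(1 − 1/γ²) = √0.6271.

β = 0.792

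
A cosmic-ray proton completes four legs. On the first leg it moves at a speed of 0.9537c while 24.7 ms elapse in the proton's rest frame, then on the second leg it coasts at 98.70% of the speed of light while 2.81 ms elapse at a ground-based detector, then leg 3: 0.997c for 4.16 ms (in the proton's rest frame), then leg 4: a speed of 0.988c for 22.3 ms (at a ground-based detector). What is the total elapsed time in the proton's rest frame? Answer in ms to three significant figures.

τ = 32.8 ms

Leg 1: 24.7 ms is already measured in the proton's rest frame.
Leg 2: β = 0.9870; γ = 1/√(1 − 0.9870²) = 1/√0.02583 = 6.222; τ_2 = 2.81/6.222 = 0.4516 ms.
Leg 3: 4.16 ms is already measured in the proton's rest frame.
Leg 4: γ = 1/√(1 − 0.988²) = 1/√0.02386 = 6.474; τ_4 = 22.3/6.474 = 3.444 ms.
Total: 24.70 + 0.4516 + 4.160 + 3.444 ms.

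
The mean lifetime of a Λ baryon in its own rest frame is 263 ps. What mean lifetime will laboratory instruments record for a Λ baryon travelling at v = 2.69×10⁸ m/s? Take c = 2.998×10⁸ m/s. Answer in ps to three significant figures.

β = 2.69×10⁸/2.998×10⁸ = 0.8973; γ = 1/√(1 − 0.8973²) = 2.265
The rest-frame lifetime is the proper time; the lab measures the dilated interval Δt = γτ₀ = 2.265 × 263 ps.

Δt = 596 ps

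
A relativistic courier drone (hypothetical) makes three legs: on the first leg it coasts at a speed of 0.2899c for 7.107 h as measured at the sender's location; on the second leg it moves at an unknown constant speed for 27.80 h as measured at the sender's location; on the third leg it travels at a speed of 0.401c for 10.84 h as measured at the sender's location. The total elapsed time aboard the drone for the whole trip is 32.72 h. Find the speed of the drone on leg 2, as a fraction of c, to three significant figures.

Leg 1: γ = 1/√(1 − 0.2899²) = 1/√0.9160 = 1.045; τ_1 = 7.107/1.045 = 6.802 h.
Leg 2: speed unknown; τ_2 = 27.80/γ_2.
Leg 3: γ = 1/√(1 − 0.401²) = 1/√0.8392 = 1.092; τ_3 = 10.84/1.092 = 9.930 h.
Total proper time: 6.802 + τ_2 + 9.930 = 32.72, so τ_2 = 32.72 − 16.73 = 15.99 h.
γ_2 = 27.80/15.99 = 1.739; β = √(1 − 1/γ²) = √0.6693.

β = 0.818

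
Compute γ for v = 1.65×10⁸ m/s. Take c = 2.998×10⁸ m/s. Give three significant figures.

β = 1.65×10⁸/2.998×10⁸ = 0.5504; γ = 1/√(1 − 0.5504²) = 1.198

γ = 1.20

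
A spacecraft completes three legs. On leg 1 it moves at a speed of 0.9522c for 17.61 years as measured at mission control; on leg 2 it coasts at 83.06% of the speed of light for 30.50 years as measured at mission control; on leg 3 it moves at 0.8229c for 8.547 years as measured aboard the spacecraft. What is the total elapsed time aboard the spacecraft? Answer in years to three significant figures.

Leg 1: γ = 1/√(1 − 0.9522²) = 1/√0.09332 = 3.274; τ_1 = 17.61/3.274 = 5.379 years.
Leg 2: β = 0.8306; γ = 1/√(1 − 0.8306²) = 1/√0.3101 = 1.796; τ_2 = 30.50/1.796 = 16.98 years.
Leg 3: 8.547 years is already measured aboard the spacecraft.
Total: 5.379 + 16.98 + 8.547 years.

τ = 30.9 years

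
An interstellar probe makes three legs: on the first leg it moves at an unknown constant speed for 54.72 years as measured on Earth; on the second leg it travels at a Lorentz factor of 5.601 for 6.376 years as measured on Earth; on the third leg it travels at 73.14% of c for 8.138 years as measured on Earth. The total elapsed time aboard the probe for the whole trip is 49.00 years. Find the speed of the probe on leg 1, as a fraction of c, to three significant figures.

β = 0.634

Leg 1: speed unknown; τ_1 = 54.72/γ_1.
Leg 2: γ = 5.601; τ_2 = 6.376/5.601 = 1.138 years.
Leg 3: β = 0.7314; γ = 1/√(1 − 0.7314²) = 1/√0.4651 = 1.466; τ_3 = 8.138/1.466 = 5.550 years.
Total proper time: τ_1 + 1.138 + 5.550 = 49.00, so τ_1 = 49.00 − 6.688 = 42.31 years.
γ_1 = 54.72/42.31 = 1.293; β = √(1 − 1/γ²) = √0.4021.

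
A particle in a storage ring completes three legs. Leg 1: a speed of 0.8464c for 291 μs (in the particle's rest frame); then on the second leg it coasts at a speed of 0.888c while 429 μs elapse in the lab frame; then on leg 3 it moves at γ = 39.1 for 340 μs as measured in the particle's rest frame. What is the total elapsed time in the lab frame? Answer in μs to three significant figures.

Δt = 1.43×10⁴ μs

Leg 1: γ = 1/√(1 − 0.8464²) = 1/√0.2836 = 1.878; Δt_1 = 1.878 × 291 = 546.4 μs.
Leg 2: 429 μs is already measured in the lab frame.
Leg 3: γ = 39.1; Δt_3 = 39.10 × 340 = 1.329×10⁴ μs.
Total: 546.4 + 429.0 + 1.329×10⁴ μs.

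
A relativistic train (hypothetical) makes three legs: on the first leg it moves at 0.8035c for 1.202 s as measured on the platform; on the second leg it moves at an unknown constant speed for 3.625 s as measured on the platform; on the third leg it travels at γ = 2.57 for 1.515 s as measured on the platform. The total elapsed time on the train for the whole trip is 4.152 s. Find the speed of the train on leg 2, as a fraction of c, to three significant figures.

β = 0.619

Leg 1: γ = 1/√(1 − 0.8035²) = 1/√0.3544 = 1.680; τ_1 = 1.202/1.680 = 0.7156 s.
Leg 2: speed unknown; τ_2 = 3.625/γ_2.
Leg 3: γ = 2.57; τ_3 = 1.515/2.570 = 0.5895 s.
Total proper time: 0.7156 + τ_2 + 0.5895 = 4.152, so τ_2 = 4.152 − 1.305 = 2.847 s.
γ_2 = 3.625/2.847 = 1.273; β = √(1 − 1/γ²) = √0.3832.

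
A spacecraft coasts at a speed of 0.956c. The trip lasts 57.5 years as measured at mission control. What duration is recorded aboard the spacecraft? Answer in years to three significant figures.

τ = 16.9 years

γ = 1/√(1 − 0.956²) = 1/√0.08606 = 3.409
The interval measured at mission control is the dilated one; the clock aboard the spacecraft measures the proper time τ = Δt/γ = 57.5/3.409 years.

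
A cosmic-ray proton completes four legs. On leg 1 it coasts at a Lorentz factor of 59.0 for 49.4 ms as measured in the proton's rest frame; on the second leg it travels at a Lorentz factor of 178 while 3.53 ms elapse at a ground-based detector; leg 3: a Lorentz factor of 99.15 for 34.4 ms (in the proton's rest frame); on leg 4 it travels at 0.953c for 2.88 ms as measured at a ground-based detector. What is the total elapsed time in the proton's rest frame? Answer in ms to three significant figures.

Leg 1: 49.4 ms is already measured in the proton's rest frame.
Leg 2: γ = 178; τ_2 = 3.53/178.0 = 0.01983 ms.
Leg 3: 34.4 ms is already measured in the proton's rest frame.
Leg 4: γ = 1/√(1 − 0.953²) = 1/√0.09179 = 3.301; τ_4 = 2.88/3.301 = 0.8726 ms.
Total: 49.40 + 0.01983 + 34.40 + 0.8726 ms.

τ = 84.7 ms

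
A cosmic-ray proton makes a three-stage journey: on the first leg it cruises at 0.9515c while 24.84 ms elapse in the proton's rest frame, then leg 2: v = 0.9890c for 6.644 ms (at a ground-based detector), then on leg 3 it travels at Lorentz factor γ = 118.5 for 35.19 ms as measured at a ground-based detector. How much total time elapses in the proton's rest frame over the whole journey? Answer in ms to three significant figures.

Leg 1: 24.84 ms is already measured in the proton's rest frame.
Leg 2: γ = 1/√(1 − 0.9890²) = 1/√0.02188 = 6.761; τ_2 = 6.644/6.761 = 0.9828 ms.
Leg 3: γ = 118.5; τ_3 = 35.19/118.5 = 0.2970 ms.
Total: 24.84 + 0.9828 + 0.2970 ms.

τ = 26.1 ms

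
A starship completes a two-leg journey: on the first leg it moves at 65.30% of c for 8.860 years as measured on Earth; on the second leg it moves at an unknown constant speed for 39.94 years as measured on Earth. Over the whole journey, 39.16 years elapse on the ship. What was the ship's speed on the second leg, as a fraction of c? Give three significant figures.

β = 0.583

Leg 1: β = 0.6530; γ = 1/√(1 − 0.6530²) = 1/√0.5736 = 1.320; τ_1 = 8.860/1.320 = 6.710 years.
Leg 2: speed unknown; τ_2 = 39.94/γ_2.
Total proper time: 6.710 + τ_2 = 39.16, so τ_2 = 39.16 − 6.710 = 32.45 years.
γ_2 = 39.94/32.45 = 1.231; β = √(1 − 1/γ²) = √0.3399.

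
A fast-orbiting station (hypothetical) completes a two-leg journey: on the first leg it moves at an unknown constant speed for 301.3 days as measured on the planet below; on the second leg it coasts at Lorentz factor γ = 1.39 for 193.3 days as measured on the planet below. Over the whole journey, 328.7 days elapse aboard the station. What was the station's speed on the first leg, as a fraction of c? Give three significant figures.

Leg 1: speed unknown; τ_1 = 301.3/γ_1.
Leg 2: γ = 1.39; τ_2 = 193.3/1.390 = 139.1 days.
Total proper time: τ_1 + 139.1 = 328.7, so τ_1 = 328.7 − 139.1 = 189.6 days.
γ_1 = 301.3/189.6 = 1.589; β = √(1 − 1/γ²) = √0.6039.

β = 0.777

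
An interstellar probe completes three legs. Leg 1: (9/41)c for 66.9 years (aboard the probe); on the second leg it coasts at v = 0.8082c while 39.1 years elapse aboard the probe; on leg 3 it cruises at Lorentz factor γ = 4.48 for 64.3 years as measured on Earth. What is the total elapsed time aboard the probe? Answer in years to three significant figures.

τ = 120 years

Leg 1: 66.9 years is already measured aboard the probe.
Leg 2: 39.1 years is already measured aboard the probe.
Leg 3: γ = 4.48; τ_3 = 64.3/4.480 = 14.35 years.
Total: 66.90 + 39.10 + 14.35 years.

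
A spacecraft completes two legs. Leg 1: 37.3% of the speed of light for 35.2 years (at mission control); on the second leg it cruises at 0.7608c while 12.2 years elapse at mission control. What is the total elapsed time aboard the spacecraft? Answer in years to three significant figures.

τ = 40.6 years

Leg 1: β = 0.373; γ = 1/√(1 − 0.373²) = 1/√0.8609 = 1.078; τ_1 = 35.2/1.078 = 32.66 years.
Leg 2: γ = 1/√(1 − 0.7608²) = 1/√0.4212 = 1.541; τ_2 = 12.2/1.541 = 7.918 years.
Total: 32.66 + 7.918 years.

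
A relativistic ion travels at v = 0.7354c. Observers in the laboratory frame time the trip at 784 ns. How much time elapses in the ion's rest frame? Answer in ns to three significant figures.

γ = 1/√(1 − 0.7354²) = 1/√0.4592 = 1.476
The interval measured in the laboratory frame is the dilated one; the clock in the ion's rest frame measures the proper time τ = Δt/γ = 784/1.476 ns.

τ = 531 ns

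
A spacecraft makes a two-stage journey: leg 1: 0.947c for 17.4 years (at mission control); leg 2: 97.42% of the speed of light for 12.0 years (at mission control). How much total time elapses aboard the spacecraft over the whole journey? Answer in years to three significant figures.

Leg 1: γ = 1/√(1 − 0.947²) = 1/√0.1032 = 3.113; τ_1 = 17.4/3.113 = 5.589 years.
Leg 2: β = 0.9742; γ = 1/√(1 − 0.9742²) = 1/√0.05093 = 4.431; τ_2 = 12.0/4.431 = 2.708 years.
Total: 5.589 + 2.708 years.

τ = 8.30 years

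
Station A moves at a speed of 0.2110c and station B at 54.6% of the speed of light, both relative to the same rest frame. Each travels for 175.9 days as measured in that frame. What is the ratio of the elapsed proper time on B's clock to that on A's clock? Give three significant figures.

A: γ = 1/√(1 − 0.2110²) = 1/√0.9555 = 1.023. B: β = 0.546; γ = 1/√(1 − 0.546²) = 1/√0.7019 = 1.194.
τ_A/τ_B = γ_B/γ_A = 1.194/1.023 = 1.167, so τ_B/τ_A = 0.8571.

τ_B/τ_A = 0.857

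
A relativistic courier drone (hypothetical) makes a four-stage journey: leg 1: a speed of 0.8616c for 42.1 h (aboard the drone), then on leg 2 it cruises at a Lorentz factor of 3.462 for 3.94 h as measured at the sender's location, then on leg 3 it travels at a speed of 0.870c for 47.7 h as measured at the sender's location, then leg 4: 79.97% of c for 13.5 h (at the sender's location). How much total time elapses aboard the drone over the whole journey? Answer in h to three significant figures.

Leg 1: 42.1 h is already measured aboard the drone.
Leg 2: γ = 3.462; τ_2 = 3.94/3.462 = 1.138 h.
Leg 3: γ = 1/√(1 − 0.870²) = 1/√0.2431 = 2.028; τ_3 = 47.7/2.028 = 23.52 h.
Leg 4: β = 0.7997; γ = 1/√(1 − 0.7997²) = 1/√0.3605 = 1.666; τ_4 = 13.5/1.666 = 8.105 h.
Total: 42.10 + 1.138 + 23.52 + 8.105 h.

τ = 74.9 h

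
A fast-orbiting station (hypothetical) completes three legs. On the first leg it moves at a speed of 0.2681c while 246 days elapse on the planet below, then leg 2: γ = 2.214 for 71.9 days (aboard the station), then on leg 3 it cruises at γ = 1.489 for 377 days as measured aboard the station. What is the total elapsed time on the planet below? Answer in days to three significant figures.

Δt = 967 days

Leg 1: 246 days is already measured on the planet below.
Leg 2: γ = 2.214; Δt_2 = 2.214 × 71.9 = 159.2 days.
Leg 3: γ = 1.489; Δt_3 = 1.489 × 377 = 561.4 days.
Total: 246.0 + 159.2 + 561.4 days.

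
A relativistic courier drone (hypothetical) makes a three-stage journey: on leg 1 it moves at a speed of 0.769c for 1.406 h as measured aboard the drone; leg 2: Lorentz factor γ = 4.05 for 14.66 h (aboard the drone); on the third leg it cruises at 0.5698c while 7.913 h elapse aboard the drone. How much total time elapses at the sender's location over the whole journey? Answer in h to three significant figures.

Δt = 71.2 h

Leg 1: γ = 1/√(1 − 0.769²) = 1/√0.4086 = 1.564; Δt_1 = 1.564 × 1.406 = 2.199 h.
Leg 2: γ = 4.05; Δt_2 = 4.050 × 14.66 = 59.37 h.
Leg 3: γ = 1/√(1 − 0.5698²) = 1/√0.6753 = 1.217; Δt_3 = 1.217 × 7.913 = 9.629 h.
Total: 2.199 + 59.37 + 9.629 h.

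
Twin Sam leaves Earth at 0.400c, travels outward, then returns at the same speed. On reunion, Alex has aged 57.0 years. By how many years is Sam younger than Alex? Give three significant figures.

γ = 1/√(1 − 0.400²) = 1/√0.8400 = 1.091
Sam's elapsed proper time: τ = 57.0/1.091 = 52.24 years.
Age gap = Δt − τ = 57.0 − 52.24 years.

Δt − τ = 4.76 years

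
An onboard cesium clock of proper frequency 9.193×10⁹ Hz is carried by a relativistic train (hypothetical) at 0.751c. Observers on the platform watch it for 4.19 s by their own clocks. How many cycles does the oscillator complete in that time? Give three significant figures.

γ = 1/√(1 − 0.751²) = 1/√0.4360 = 1.514
During 4.19 s of lab time, the oscillator's proper time advances by τ = Δt/γ = 4.19/1.514 = 2.767 s = 2.767×10⁰ s.
N = f × τ = 9.193×10⁹ × 2.767×10⁰ = 2.543×10¹⁰.

N = 2.54×10¹⁰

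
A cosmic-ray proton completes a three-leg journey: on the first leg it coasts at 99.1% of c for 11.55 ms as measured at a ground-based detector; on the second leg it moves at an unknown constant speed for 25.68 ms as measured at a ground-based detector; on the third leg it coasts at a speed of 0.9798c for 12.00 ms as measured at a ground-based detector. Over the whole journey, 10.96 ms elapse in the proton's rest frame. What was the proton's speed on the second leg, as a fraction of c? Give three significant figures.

Leg 1: β = 0.991; γ = 1/√(1 − 0.991²) = 1/√0.01792 = 7.470; τ_1 = 11.55/7.470 = 1.546 ms.
Leg 2: speed unknown; τ_2 = 25.68/γ_2.
Leg 3: γ = 1/√(1 − 0.9798²) = 1/√0.03999 = 5.001; τ_3 = 12.00/5.001 = 2.400 ms.
Total proper time: 1.546 + τ_2 + 2.400 = 10.96, so τ_2 = 10.96 − 3.946 = 7.014 ms.
γ_2 = 25.68/7.014 = 3.661; β = √(1 − 1/γ²) = √0.9254.

β = 0.962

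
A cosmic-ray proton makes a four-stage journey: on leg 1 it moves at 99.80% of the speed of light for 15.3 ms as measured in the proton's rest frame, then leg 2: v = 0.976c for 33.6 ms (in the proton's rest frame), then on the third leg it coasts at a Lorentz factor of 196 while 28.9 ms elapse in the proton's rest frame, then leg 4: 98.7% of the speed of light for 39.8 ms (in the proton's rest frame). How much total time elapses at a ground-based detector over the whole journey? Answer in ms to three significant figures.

Leg 1: β = 0.9980; γ = 1/√(1 − 0.9980²) = 1/√0.003996 = 15.82; Δt_1 = 15.82 × 15.3 = 242.0 ms.
Leg 2: γ = 1/√(1 − 0.976²) = 1/√0.04742 = 4.592; Δt_2 = 4.592 × 33.6 = 154.3 ms.
Leg 3: γ = 196; Δt_3 = 196.0 × 28.9 = 5664 ms.
Leg 4: β = 0.987; γ = 1/√(1 − 0.987²) = 1/√0.02583 = 6.222; Δt_4 = 6.222 × 39.8 = 247.6 ms.
Total: 242.0 + 154.3 + 5664 + 247.6 ms.

Δt = 6310 ms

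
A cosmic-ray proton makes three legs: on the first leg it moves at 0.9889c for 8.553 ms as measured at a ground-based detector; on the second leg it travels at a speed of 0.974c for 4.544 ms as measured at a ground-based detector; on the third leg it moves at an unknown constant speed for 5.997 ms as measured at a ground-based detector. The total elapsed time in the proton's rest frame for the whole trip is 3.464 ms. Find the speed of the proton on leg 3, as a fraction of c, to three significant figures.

β = 0.981

Leg 1: γ = 1/√(1 − 0.9889²) = 1/√0.02208 = 6.730; τ_1 = 8.553/6.730 = 1.271 ms.
Leg 2: γ = 1/√(1 − 0.974²) = 1/√0.05132 = 4.414; τ_2 = 4.544/4.414 = 1.029 ms.
Leg 3: speed unknown; τ_3 = 5.997/γ_3.
Total proper time: 1.271 + 1.029 + τ_3 = 3.464, so τ_3 = 3.464 − 2.300 = 1.164 ms.
γ_3 = 5.997/1.164 = 5.153; β = √(1 − 1/γ²) = √0.9623.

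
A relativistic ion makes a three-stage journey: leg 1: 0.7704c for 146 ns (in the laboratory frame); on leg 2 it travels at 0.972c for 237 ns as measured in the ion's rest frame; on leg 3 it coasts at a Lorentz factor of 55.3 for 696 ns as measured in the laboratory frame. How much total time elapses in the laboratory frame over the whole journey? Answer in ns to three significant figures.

Leg 1: 146 ns is already measured in the laboratory frame.
Leg 2: γ = 1/√(1 − 0.972²) = 1/√0.05522 = 4.256; Δt_2 = 4.256 × 237 = 1009 ns.
Leg 3: 696 ns is already measured in the laboratory frame.
Total: 146.0 + 1009 + 696.0 ns.

Δt = 1850 ns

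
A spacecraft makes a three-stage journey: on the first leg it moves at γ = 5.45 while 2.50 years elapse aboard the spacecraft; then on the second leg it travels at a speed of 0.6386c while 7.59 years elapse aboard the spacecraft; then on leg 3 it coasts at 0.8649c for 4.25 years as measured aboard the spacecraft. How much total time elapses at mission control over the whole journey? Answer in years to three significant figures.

Δt = 32.0 years

Leg 1: γ = 5.45; Δt_1 = 5.450 × 2.50 = 13.63 years.
Leg 2: γ = 1/√(1 − 0.6386²) = 1/√0.5922 = 1.299; Δt_2 = 1.299 × 7.59 = 9.863 years.
Leg 3: γ = 1/√(1 − 0.8649²) = 1/√0.2519 = 1.992; Δt_3 = 1.992 × 4.25 = 8.467 years.
Total: 13.63 + 9.863 + 8.467 years.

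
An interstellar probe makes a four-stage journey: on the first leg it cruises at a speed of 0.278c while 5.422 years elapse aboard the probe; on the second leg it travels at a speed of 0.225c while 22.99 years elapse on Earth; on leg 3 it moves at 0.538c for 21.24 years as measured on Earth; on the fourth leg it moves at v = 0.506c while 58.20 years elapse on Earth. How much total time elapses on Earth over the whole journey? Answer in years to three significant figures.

Δt = 108 years

Leg 1: γ = 1/√(1 − 0.278²) = 1/√0.9227 = 1.041; Δt_1 = 1.041 × 5.422 = 5.645 years.
Leg 2: 22.99 years is already measured on Earth.
Leg 3: 21.24 years is already measured on Earth.
Leg 4: 58.20 years is already measured on Earth.
Total: 5.645 + 22.99 + 21.24 + 58.20 years.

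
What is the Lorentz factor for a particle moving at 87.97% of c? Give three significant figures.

γ = 2.10

β = 0.8797; γ = 1/√(1 − 0.8797²) = 1/√0.2261 = 2.103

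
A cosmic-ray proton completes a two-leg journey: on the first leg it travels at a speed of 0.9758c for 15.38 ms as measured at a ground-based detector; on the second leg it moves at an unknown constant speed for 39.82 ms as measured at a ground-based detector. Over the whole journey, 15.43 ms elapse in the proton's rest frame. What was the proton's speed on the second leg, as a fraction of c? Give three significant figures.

β = 0.953

Leg 1: γ = 1/√(1 − 0.9758²) = 1/√0.04781 = 4.573; τ_1 = 15.38/4.573 = 3.363 ms.
Leg 2: speed unknown; τ_2 = 39.82/γ_2.
Total proper time: 3.363 + τ_2 = 15.43, so τ_2 = 15.43 − 3.363 = 12.07 ms.
γ_2 = 39.82/12.07 = 3.300; β = √(1 − 1/γ²) = √0.9082.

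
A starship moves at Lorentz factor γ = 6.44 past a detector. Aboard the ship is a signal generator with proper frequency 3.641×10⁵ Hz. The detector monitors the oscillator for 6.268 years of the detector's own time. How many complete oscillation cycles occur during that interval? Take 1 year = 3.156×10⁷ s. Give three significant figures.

γ = 6.44
During 6.268 years of lab time, the oscillator's proper time advances by τ = Δt/γ = 6.268/6.440 = 0.9733 years = 3.072×10⁷ s.
N = f × τ = 3.641×10⁵ × 3.072×10⁷ = 1.118×10¹³.

N = 1.12×10¹³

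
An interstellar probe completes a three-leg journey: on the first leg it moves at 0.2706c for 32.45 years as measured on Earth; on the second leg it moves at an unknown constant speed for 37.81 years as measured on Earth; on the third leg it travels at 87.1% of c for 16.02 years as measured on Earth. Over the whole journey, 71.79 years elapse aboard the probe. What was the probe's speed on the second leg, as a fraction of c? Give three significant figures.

Leg 1: γ = 1/√(1 − 0.2706²) = 1/√0.9268 = 1.039; τ_1 = 32.45/1.039 = 31.24 years.
Leg 2: speed unknown; τ_2 = 37.81/γ_2.
Leg 3: β = 0.871; γ = 1/√(1 − 0.871²) = 1/√0.2414 = 2.035; τ_3 = 16.02/2.035 = 7.870 years.
Total proper time: 31.24 + τ_2 + 7.870 = 71.79, so τ_2 = 71.79 − 39.11 = 32.68 years.
γ_2 = 37.81/32.68 = 1.157; β = √(1 − 1/γ²) = √0.2529.

β = 0.503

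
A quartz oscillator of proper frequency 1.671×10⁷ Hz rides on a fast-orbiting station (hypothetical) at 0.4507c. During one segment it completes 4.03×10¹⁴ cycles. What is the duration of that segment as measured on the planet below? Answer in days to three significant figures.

γ = 1/√(1 − 0.4507²) = 1/√0.7969 = 1.120
Proper time for N cycles: τ = N/f = 4.03×10¹⁴/(1.671×10⁷) = 2.412×10⁷ s = 279.1 days.
Lab-frame duration Δt = γτ = 1.120 × 279.1 = 312.7 days.

Δt = 313 days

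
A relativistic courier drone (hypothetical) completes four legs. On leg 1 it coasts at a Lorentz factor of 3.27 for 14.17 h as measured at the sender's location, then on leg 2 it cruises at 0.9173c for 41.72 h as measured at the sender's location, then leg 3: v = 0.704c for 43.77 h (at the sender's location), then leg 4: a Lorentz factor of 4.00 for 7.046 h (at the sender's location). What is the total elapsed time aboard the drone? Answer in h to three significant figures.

τ = 53.8 h

Leg 1: γ = 3.27; τ_1 = 14.17/3.270 = 4.333 h.
Leg 2: γ = 1/√(1 − 0.9173²) = 1/√0.1586 = 2.511; τ_2 = 41.72/2.511 = 16.61 h.
Leg 3: γ = 1/√(1 − 0.704²) = 1/√0.5044 = 1.408; τ_3 = 43.77/1.408 = 31.09 h.
Leg 4: γ = 4.00; τ_4 = 7.046/4.000 = 1.761 h.
Total: 4.333 + 16.61 + 31.09 + 1.761 h.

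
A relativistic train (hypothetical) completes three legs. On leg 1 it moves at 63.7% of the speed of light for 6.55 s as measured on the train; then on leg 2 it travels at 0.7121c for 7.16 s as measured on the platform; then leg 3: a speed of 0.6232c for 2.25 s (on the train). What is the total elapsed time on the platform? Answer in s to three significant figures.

Leg 1: β = 0.637; γ = 1/√(1 − 0.637²) = 1/√0.5942 = 1.297; Δt_1 = 1.297 × 6.55 = 8.497 s.
Leg 2: 7.16 s is already measured on the platform.
Leg 3: γ = 1/√(1 − 0.6232²) = 1/√0.6116 = 1.279; Δt_3 = 1.279 × 2.25 = 2.877 s.
Total: 8.497 + 7.160 + 2.877 s.

Δt = 18.5 s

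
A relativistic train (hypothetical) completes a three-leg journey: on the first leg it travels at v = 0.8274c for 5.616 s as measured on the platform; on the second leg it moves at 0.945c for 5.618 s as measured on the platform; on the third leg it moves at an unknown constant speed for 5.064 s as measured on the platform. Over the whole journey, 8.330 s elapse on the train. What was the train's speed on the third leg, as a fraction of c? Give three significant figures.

Leg 1: γ = 1/√(1 − 0.8274²) = 1/√0.3154 = 1.781; τ_1 = 5.616/1.781 = 3.154 s.
Leg 2: γ = 1/√(1 − 0.945²) = 1/√0.1070 = 3.057; τ_2 = 5.618/3.057 = 1.837 s.
Leg 3: speed unknown; τ_3 = 5.064/γ_3.
Total proper time: 3.154 + 1.837 + τ_3 = 8.330, so τ_3 = 8.330 − 4.992 = 3.338 s.
γ_3 = 5.064/3.338 = 1.517; β = √(1 − 1/γ²) = √0.5654.

β = 0.752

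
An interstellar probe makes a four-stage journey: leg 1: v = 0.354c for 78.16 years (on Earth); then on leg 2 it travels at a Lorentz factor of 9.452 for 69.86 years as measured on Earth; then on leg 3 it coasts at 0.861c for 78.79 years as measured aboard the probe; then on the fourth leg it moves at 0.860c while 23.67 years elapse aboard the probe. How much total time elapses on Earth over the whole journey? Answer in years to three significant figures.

Leg 1: 78.16 years is already measured on Earth.
Leg 2: 69.86 years is already measured on Earth.
Leg 3: γ = 1/√(1 − 0.861²) = 1/√0.2587 = 1.966; Δt_3 = 1.966 × 78.79 = 154.9 years.
Leg 4: γ = 1/√(1 − 0.860²) = 1/√0.2604 = 1.960; Δt_4 = 1.960 × 23.67 = 46.39 years.
Total: 78.16 + 69.86 + 154.9 + 46.39 years.

Δt = 349 years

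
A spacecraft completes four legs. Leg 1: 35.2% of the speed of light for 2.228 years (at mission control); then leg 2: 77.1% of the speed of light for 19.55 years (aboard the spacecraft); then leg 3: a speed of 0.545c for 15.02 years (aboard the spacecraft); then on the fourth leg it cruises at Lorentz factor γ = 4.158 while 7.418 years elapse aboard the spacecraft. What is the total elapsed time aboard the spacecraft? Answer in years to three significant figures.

Leg 1: β = 0.352; γ = 1/√(1 − 0.352²) = 1/√0.8761 = 1.068; τ_1 = 2.228/1.068 = 2.085 years.
Leg 2: 19.55 years is already measured aboard the spacecraft.
Leg 3: 15.02 years is already measured aboard the spacecraft.
Leg 4: 7.418 years is already measured aboard the spacecraft.
Total: 2.085 + 19.55 + 15.02 + 7.418 years.

τ = 44.1 years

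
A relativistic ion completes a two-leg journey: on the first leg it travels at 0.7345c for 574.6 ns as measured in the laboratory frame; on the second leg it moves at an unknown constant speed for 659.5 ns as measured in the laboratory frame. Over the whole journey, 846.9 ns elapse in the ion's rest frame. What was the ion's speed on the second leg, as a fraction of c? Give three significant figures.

β = 0.721

Leg 1: γ = 1/√(1 − 0.7345²) = 1/√0.4605 = 1.474; τ_1 = 574.6/1.474 = 389.9 ns.
Leg 2: speed unknown; τ_2 = 659.5/γ_2.
Total proper time: 389.9 + τ_2 = 846.9, so τ_2 = 846.9 − 389.9 = 457.0 ns.
γ_2 = 659.5/457.0 = 1.443; β = √(1 − 1/γ²) = √0.5199.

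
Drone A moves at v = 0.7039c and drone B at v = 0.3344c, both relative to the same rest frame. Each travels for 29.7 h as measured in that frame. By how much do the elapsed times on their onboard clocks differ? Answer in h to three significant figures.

A: γ = 1/√(1 − 0.7039²) = 1/√0.5045 = 1.408; τ_A = 29.7/1.408 = 21.10 h.
B: γ = 1/√(1 − 0.3344²) = 1/√0.8882 = 1.061; τ_B = 29.7/1.061 = 27.99 h.

|τ_A − τ_B| = 6.89 h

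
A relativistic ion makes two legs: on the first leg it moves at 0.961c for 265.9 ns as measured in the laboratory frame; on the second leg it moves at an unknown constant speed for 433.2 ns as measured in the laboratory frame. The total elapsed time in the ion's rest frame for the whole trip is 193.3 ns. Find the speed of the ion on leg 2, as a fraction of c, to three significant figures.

β = 0.961

Leg 1: γ = 1/√(1 − 0.961²) = 1/√0.07648 = 3.616; τ_1 = 265.9/3.616 = 73.53 ns.
Leg 2: speed unknown; τ_2 = 433.2/γ_2.
Total proper time: 73.53 + τ_2 = 193.3, so τ_2 = 193.3 − 73.53 = 119.8 ns.
γ_2 = 433.2/119.8 = 3.617; β = √(1 − 1/γ²) = √0.9236.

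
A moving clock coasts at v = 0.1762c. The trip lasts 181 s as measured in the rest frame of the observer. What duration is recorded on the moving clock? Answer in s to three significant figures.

γ = 1/√(1 − 0.1762²) = 1/√0.9690 = 1.016
The interval measured in the rest frame of the observer is the dilated one; the clock on the moving clock measures the proper time τ = Δt/γ = 181/1.016 s.

τ = 178 s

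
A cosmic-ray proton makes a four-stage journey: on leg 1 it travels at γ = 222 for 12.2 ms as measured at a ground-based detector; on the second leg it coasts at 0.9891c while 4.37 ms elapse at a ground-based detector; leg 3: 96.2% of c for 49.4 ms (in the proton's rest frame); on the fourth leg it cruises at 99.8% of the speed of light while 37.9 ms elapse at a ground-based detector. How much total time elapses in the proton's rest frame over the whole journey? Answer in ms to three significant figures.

τ = 52.5 ms

Leg 1: γ = 222; τ_1 = 12.2/222.0 = 0.05495 ms.
Leg 2: γ = 1/√(1 − 0.9891²) = 1/√0.02168 = 6.791; τ_2 = 4.37/6.791 = 0.6435 ms.
Leg 3: 49.4 ms is already measured in the proton's rest frame.
Leg 4: β = 0.998; γ = 1/√(1 − 0.998²) = 1/√0.003996 = 15.82; τ_4 = 37.9/15.82 = 2.396 ms.
Total: 0.05495 + 0.6435 + 49.40 + 2.396 ms.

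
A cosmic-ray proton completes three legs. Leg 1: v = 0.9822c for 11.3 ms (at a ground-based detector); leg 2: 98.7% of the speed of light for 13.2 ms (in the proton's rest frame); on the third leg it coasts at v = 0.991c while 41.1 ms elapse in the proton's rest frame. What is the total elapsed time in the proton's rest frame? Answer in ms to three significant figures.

Leg 1: γ = 1/√(1 − 0.9822²) = 1/√0.03528 = 5.324; τ_1 = 11.3/5.324 = 2.123 ms.
Leg 2: 13.2 ms is already measured in the proton's rest frame.
Leg 3: 41.1 ms is already measured in the proton's rest frame.
Total: 2.123 + 13.20 + 41.10 ms.

τ = 56.4 ms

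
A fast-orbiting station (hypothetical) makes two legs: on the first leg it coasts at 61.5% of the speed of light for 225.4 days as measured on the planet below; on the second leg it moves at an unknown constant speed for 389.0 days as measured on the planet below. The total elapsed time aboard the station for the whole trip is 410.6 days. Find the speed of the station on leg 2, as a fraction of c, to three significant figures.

β = 0.801

Leg 1: β = 0.615; γ = 1/√(1 − 0.615²) = 1/√0.6218 = 1.268; τ_1 = 225.4/1.268 = 177.7 days.
Leg 2: speed unknown; τ_2 = 389.0/γ_2.
Total proper time: 177.7 + τ_2 = 410.6, so τ_2 = 410.6 − 177.7 = 232.9 days.
γ_2 = 389.0/232.9 = 1.670; β = √(1 − 1/γ²) = √0.6416.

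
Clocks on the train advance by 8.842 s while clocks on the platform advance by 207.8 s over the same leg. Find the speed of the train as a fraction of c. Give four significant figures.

The proper time is measured on the train (both events occur at the train's location); Δt is measured on the platform. γ = Δt/τ = 207.8/8.842 = 23.50.
β = √(1 − 1/γ²) = √(1 − 0.001811) = √0.9982

β = 0.9991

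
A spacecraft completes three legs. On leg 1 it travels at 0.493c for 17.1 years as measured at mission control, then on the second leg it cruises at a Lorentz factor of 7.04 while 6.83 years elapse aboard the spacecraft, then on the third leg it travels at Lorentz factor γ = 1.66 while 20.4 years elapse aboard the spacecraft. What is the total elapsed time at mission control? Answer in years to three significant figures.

Leg 1: 17.1 years is already measured at mission control.
Leg 2: γ = 7.04; Δt_2 = 7.040 × 6.83 = 48.08 years.
Leg 3: γ = 1.66; Δt_3 = 1.660 × 20.4 = 33.86 years.
Total: 17.10 + 48.08 + 33.86 years.

Δt = 99.0 years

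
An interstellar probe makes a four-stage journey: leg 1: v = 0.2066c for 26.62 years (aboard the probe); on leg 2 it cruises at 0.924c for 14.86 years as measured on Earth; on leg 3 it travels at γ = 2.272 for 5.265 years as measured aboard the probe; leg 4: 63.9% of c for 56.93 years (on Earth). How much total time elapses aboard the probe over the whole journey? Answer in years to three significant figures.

τ = 81.4 years

Leg 1: 26.62 years is already measured aboard the probe.
Leg 2: γ = 1/√(1 − 0.924²) = 1/√0.1462 = 2.615; τ_2 = 14.86/2.615 = 5.682 years.
Leg 3: 5.265 years is already measured aboard the probe.
Leg 4: β = 0.639; γ = 1/√(1 − 0.639²) = 1/√0.5917 = 1.300; τ_4 = 56.93/1.300 = 43.79 years.
Total: 26.62 + 5.682 + 5.265 + 43.79 years.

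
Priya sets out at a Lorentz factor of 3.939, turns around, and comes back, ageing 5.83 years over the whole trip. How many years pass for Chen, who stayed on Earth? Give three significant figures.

γ = 3.939
Earth-frame duration is the dilated interval: Δt = γτ = 3.939 × 5.83 years.

Δt = 23.0 years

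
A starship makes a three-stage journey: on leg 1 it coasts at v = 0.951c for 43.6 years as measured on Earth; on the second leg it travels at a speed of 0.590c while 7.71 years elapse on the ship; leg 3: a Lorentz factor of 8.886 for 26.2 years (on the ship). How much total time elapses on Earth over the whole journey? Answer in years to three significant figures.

Leg 1: 43.6 years is already measured on Earth.
Leg 2: γ = 1/√(1 − 0.590²) = 1/√0.6519 = 1.239; Δt_2 = 1.239 × 7.71 = 9.549 years.
Leg 3: γ = 8.886; Δt_3 = 8.886 × 26.2 = 232.8 years.
Total: 43.60 + 9.549 + 232.8 years.

Δt = 286 years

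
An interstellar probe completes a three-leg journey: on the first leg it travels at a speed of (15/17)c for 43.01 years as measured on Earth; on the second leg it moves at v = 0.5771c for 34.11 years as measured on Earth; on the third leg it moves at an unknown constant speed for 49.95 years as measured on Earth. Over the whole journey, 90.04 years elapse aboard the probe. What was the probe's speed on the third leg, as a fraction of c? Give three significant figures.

β = 0.543

Leg 1: γ = 1/√(1 − (15/17)²) = 17/8 = 2.125; τ_1 = 43.01/2.125 = 20.24 years.
Leg 2: γ = 1/√(1 − 0.5771²) = 1/√0.6670 = 1.224; τ_2 = 34.11/1.224 = 27.86 years.
Leg 3: speed unknown; τ_3 = 49.95/γ_3.
Total proper time: 20.24 + 27.86 + τ_3 = 90.04, so τ_3 = 90.04 − 48.10 = 41.94 years.
γ_3 = 49.95/41.94 = 1.191; β = √(1 − 1/γ²) = √0.2949.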